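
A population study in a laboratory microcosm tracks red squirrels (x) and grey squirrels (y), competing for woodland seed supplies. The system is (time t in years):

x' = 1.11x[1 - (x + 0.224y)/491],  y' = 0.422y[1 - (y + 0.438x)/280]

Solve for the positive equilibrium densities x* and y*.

Setting both brackets to zero gives the nullclines x + 0.224y = 491 and 0.438x + y = 280.
Substituting y = 280 - 0.438x into the first: x(1 - 0.224·0.438) = 491 - 0.224·280.
So x* = 428/0.902 = 475, and then y* = 280 - 0.438·475 = 72.

x* ≈ 475, y* ≈ 72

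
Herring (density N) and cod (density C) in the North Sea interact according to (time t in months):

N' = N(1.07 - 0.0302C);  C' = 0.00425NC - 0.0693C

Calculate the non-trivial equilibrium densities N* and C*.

Set dC/dt = 0 with C > 0: 0.00425N - 0.0693 = 0, so N* = 0.0693/0.00425 = 16.3.
Set dN/dt = 0 with N > 0: 1.07 - 0.0302C = 0, so C* = 1.07/0.0302 = 35.4.

N* ≈ 16.3, C* ≈ 35.4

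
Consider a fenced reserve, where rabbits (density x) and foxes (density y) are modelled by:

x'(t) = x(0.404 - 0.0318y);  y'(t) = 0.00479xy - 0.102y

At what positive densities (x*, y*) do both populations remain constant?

x* ≈ 21.3, y* ≈ 12.7

Set dy/dt = 0 with y > 0: 0.00479x - 0.102 = 0, so x* = 0.102/0.00479 = 21.3.
Set dx/dt = 0 with x > 0: 0.404 - 0.0318y = 0, so y* = 0.404/0.0318 = 12.7.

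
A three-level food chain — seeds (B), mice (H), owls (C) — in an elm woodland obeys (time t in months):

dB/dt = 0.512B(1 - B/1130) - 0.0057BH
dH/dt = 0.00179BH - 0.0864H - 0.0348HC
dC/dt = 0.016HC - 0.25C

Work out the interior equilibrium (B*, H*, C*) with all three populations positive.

From dC/dt = 0: 0.016H* = 0.25, so H* = 15.6.
From dB/dt = 0: 0.512(1 - B*/1130) = 0.0057·15.6, giving B* = 1130·(1 - 0.174) = 933.
From dH/dt = 0: 0.00179·933 - 0.0864 = 0.0348C*, so C* = 1.58/0.0348 = 45.5.

B* ≈ 933, H* ≈ 15.6, C* ≈ 45.5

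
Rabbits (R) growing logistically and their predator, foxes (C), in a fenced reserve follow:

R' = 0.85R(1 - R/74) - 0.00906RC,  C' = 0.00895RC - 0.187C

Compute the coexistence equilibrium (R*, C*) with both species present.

From dC/dt = 0 with C > 0: 0.00895R* = 0.187, so R* = 20.9.
Substitute into dR/dt = 0: 0.85(1 - 20.9/74) = 0.00906C*.
The bracket is 0.718, giving C* = 0.61/0.00906 = 67.3.

R* ≈ 20.9, C* ≈ 67.3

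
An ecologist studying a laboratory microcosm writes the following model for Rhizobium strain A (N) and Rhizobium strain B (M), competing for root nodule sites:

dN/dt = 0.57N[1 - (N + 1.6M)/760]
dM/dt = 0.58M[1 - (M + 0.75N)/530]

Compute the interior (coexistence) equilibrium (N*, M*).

N* ≈ 440, M* ≈ 200

Setting both brackets to zero gives the nullclines N + 1.6M = 760 and 0.75N + M = 530.
Substituting M = 530 - 0.75N into the first: N(1 - 1.6·0.75) = 760 - 1.6·530.
So N* = -88/-0.2 = 440, and then M* = 530 - 0.75·440 = 200.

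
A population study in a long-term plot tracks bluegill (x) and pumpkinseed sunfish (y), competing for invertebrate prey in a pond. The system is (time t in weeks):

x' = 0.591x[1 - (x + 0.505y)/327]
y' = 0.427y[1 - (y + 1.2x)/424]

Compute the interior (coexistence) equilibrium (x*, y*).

Setting both brackets to zero gives the nullclines x + 0.505y = 327 and 1.2x + y = 424.
Substituting y = 424 - 1.2x into the first: x(1 - 0.505·1.2) = 327 - 0.505·424.
So x* = 113/0.394 = 286, and then y* = 424 - 1.2·286 = 80.2.

x* ≈ 286, y* ≈ 80.2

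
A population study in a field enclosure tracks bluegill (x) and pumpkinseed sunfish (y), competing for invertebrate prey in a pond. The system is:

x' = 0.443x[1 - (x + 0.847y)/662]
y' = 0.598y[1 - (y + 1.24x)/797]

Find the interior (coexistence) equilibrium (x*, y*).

Setting both brackets to zero gives the nullclines x + 0.847y = 662 and 1.24x + y = 797.
Substituting y = 797 - 1.24x into the first: x(1 - 0.847·1.24) = 662 - 0.847·797.
So x* = -13.1/-0.0503 = 260, and then y* = 797 - 1.24·260 = 475.

x* ≈ 260, y* ≈ 475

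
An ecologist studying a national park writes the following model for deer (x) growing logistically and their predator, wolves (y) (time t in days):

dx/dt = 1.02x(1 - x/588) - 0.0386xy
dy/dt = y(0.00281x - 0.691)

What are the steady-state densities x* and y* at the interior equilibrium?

From dy/dt = 0 with y > 0: 0.00281x* = 0.691, so x* = 246.
Substitute into dx/dt = 0: 1.02(1 - 246/588) = 0.0386y*.
The bracket is 0.582, giving y* = 0.593/0.0386 = 15.4.

x* ≈ 246, y* ≈ 15.4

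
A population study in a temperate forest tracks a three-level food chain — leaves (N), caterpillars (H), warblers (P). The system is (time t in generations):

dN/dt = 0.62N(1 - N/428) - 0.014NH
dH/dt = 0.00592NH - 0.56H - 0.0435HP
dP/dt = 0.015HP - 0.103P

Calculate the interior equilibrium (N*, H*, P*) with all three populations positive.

From dP/dt = 0: 0.015H* = 0.103, so H* = 6.87.
From dN/dt = 0: 0.62(1 - N*/428) = 0.014·6.87, giving N* = 428·(1 - 0.155) = 362.
From dH/dt = 0: 0.00592·362 - 0.56 = 0.0435P*, so P* = 1.58/0.0435 = 36.3.

N* ≈ 362, H* ≈ 6.87, P* ≈ 36.3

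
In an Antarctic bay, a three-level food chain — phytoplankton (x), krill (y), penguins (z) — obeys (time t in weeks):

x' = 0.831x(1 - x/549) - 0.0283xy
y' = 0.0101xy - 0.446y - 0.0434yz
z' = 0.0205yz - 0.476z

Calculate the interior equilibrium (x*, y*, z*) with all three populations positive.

x* ≈ 115, y* ≈ 23.2, z* ≈ 16.5

From dz/dt = 0: 0.0205y* = 0.476, so y* = 23.2.
From dx/dt = 0: 0.831(1 - x*/549) = 0.0283·23.2, giving x* = 549·(1 - 0.791) = 115.
From dy/dt = 0: 0.0101·115 - 0.446 = 0.0434z*, so z* = 0.714/0.0434 = 16.5.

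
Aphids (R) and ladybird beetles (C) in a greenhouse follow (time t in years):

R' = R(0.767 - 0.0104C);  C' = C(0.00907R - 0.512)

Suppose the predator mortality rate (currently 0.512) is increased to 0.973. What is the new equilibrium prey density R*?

R* ≈ 107

At the interior fixed point, setting dC/dt = 0 with C > 0 fixes R* = (predator death rate)/(RC coefficient) — independent of the other coefficients.
With the change, R* = 0.973/0.00907 = 107; it rises from 56.4.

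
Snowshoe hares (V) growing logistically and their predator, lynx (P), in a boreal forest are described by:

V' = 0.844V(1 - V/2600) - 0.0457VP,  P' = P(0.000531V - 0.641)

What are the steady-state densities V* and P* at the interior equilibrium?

From dP/dt = 0 with P > 0: 0.000531V* = 0.641, so V* = 1210.
Substitute into dV/dt = 0: 0.844(1 - 1210/2600) = 0.0457P*.
The bracket is 0.536, giving P* = 0.452/0.0457 = 9.89.

V* ≈ 1210, P* ≈ 9.89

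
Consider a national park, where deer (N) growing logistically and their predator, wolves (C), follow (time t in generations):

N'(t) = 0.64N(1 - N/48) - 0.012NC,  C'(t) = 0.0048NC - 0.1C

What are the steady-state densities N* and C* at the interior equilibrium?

N* ≈ 20.8, C* ≈ 30.2

From dC/dt = 0 with C > 0: 0.0048N* = 0.1, so N* = 20.8.
Substitute into dN/dt = 0: 0.64(1 - 20.8/48) = 0.012C*.
The bracket is 0.566, giving C* = 0.362/0.012 = 30.2.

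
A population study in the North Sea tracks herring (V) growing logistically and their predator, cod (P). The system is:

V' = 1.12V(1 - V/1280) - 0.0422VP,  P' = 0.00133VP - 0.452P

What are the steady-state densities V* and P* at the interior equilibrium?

V* ≈ 340, P* ≈ 19.5

From dP/dt = 0 with P > 0: 0.00133V* = 0.452, so V* = 340.
Substitute into dV/dt = 0: 1.12(1 - 340/1280) = 0.0422P*.
The bracket is 0.734, giving P* = 0.823/0.0422 = 19.5.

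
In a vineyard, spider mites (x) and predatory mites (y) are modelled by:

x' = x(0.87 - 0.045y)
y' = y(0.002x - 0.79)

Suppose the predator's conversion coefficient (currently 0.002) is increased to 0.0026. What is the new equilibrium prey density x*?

x* ≈ 304

At the interior fixed point, setting dy/dt = 0 with y > 0 fixes x* = (predator death rate)/(xy coefficient) — independent of the other coefficients.
With the change, x* = 0.79/0.0026 = 304; it falls from 395.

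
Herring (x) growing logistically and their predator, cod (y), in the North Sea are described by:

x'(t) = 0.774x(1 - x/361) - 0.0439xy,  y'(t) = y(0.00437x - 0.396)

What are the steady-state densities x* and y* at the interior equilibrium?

From dy/dt = 0 with y > 0: 0.00437x* = 0.396, so x* = 90.6.
Substitute into dx/dt = 0: 0.774(1 - 90.6/361) = 0.0439y*.
The bracket is 0.749, giving y* = 0.58/0.0439 = 13.2.

x* ≈ 90.6, y* ≈ 13.2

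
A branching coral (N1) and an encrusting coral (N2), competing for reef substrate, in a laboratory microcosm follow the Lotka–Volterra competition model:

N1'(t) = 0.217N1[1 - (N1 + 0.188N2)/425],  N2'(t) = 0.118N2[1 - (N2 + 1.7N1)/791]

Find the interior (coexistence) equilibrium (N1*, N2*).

Setting both brackets to zero gives the nullclines N1 + 0.188N2 = 425 and 1.7N1 + N2 = 791.
Substituting N2 = 791 - 1.7N1 into the first: N1(1 - 0.188·1.7) = 425 - 0.188·791.
So N1* = 276/0.68 = 406, and then N2* = 791 - 1.7·406 = 101.

N1* ≈ 406, N2* ≈ 101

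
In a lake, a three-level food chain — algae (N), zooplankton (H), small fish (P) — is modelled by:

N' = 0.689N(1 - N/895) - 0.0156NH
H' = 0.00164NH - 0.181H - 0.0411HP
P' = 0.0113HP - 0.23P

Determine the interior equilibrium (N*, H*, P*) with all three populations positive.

From dP/dt = 0: 0.0113H* = 0.23, so H* = 20.4.
From dN/dt = 0: 0.689(1 - N*/895) = 0.0156·20.4, giving N* = 895·(1 - 0.461) = 483.
From dH/dt = 0: 0.00164·483 - 0.181 = 0.0411P*, so P* = 0.61/0.0411 = 14.9.

N* ≈ 483, H* ≈ 20.4, P* ≈ 14.9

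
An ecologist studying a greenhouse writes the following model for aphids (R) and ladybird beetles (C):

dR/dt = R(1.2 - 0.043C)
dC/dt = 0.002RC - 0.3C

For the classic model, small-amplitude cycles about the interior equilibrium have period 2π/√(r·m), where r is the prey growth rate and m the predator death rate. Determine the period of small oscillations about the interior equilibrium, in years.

T ≈ 10.5 years

Here r = 1.2 and m = 0.3, so r·m = 0.36.
ω = √0.36 = 0.6 per year, hence T = 2π/ω ≈ 10.5 years.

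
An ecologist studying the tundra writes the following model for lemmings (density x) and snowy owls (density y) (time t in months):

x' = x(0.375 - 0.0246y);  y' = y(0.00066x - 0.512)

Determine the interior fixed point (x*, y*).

Set dy/dt = 0 with y > 0: 0.00066x - 0.512 = 0, so x* = 0.512/0.00066 = 776.
Set dx/dt = 0 with x > 0: 0.375 - 0.0246y = 0, so y* = 0.375/0.0246 = 15.2.

x* ≈ 776, y* ≈ 15.2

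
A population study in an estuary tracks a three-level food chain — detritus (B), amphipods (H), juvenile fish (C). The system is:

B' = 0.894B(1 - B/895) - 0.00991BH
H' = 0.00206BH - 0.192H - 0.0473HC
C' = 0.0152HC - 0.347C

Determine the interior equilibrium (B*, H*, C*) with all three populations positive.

B* ≈ 669, H* ≈ 22.8, C* ≈ 25.1

From dC/dt = 0: 0.0152H* = 0.347, so H* = 22.8.
From dB/dt = 0: 0.894(1 - B*/895) = 0.00991·22.8, giving B* = 895·(1 - 0.253) = 669.
From dH/dt = 0: 0.00206·669 - 0.192 = 0.0473C*, so C* = 1.19/0.0473 = 25.1.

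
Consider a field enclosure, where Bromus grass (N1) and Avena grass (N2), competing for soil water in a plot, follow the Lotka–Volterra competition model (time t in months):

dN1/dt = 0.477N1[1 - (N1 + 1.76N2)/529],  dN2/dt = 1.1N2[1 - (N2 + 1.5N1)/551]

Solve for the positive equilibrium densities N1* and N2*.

Setting both brackets to zero gives the nullclines N1 + 1.76N2 = 529 and 1.5N1 + N2 = 551.
Substituting N2 = 551 - 1.5N1 into the first: N1(1 - 1.76·1.5) = 529 - 1.76·551.
So N1* = -441/-1.64 = 269, and then N2* = 551 - 1.5·269 = 148.

N1* ≈ 269, N2* ≈ 148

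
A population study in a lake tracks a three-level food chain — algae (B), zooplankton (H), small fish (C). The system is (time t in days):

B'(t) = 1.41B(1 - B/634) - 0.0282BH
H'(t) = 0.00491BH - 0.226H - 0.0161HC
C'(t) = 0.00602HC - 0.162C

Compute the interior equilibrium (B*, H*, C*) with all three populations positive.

B* ≈ 293, H* ≈ 26.9, C* ≈ 75.3

From dC/dt = 0: 0.00602H* = 0.162, so H* = 26.9.
From dB/dt = 0: 1.41(1 - B*/634) = 0.0282·26.9, giving B* = 634·(1 - 0.538) = 293.
From dH/dt = 0: 0.00491·293 - 0.226 = 0.0161C*, so C* = 1.21/0.0161 = 75.3.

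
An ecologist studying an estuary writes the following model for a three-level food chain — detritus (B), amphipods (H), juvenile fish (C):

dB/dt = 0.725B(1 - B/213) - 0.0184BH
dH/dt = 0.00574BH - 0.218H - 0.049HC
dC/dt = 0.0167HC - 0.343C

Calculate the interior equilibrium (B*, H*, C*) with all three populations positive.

From dC/dt = 0: 0.0167H* = 0.343, so H* = 20.5.
From dB/dt = 0: 0.725(1 - B*/213) = 0.0184·20.5, giving B* = 213·(1 - 0.521) = 102.
From dH/dt = 0: 0.00574·102 - 0.218 = 0.049C*, so C* = 0.367/0.049 = 7.5.

B* ≈ 102, H* ≈ 20.5, C* ≈ 7.5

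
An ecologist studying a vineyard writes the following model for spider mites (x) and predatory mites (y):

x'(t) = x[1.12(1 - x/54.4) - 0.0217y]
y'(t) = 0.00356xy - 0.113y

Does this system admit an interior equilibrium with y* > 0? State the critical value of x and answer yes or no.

Threshold x = 31.7; K > 31.7, so yes, the predator persists.

The predator equation gives dy/dt > 0 only when x > 0.113/0.00356 = 31.7.
Without the predator, x → K = 54.4. Since 54.4 > 31.7, the predator can invade and persist.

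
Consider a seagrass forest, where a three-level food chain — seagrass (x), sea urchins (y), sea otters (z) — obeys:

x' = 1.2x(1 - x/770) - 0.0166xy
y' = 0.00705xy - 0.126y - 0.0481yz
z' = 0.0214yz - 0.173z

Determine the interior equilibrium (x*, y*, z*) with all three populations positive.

x* ≈ 684, y* ≈ 8.08, z* ≈ 97.6

From dz/dt = 0: 0.0214y* = 0.173, so y* = 8.08.
From dx/dt = 0: 1.2(1 - x*/770) = 0.0166·8.08, giving x* = 770·(1 - 0.112) = 684.
From dy/dt = 0: 0.00705·684 - 0.126 = 0.0481z*, so z* = 4.7/0.0481 = 97.6.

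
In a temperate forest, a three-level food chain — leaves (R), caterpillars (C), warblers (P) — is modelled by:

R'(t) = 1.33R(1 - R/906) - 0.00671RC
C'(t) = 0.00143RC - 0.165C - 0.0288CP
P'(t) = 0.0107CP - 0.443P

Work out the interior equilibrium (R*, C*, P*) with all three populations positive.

R* ≈ 717, C* ≈ 41.4, P* ≈ 29.9

From dP/dt = 0: 0.0107C* = 0.443, so C* = 41.4.
From dR/dt = 0: 1.33(1 - R*/906) = 0.00671·41.4, giving R* = 906·(1 - 0.209) = 717.
From dC/dt = 0: 0.00143·717 - 0.165 = 0.0288P*, so P* = 0.86/0.0288 = 29.9.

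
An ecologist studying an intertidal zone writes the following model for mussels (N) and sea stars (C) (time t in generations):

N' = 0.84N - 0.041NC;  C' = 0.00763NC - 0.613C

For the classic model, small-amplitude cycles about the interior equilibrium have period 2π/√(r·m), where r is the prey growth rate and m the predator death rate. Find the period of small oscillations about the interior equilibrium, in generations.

Here r = 0.84 and m = 0.613, so r·m = 0.515.
ω = √0.515 = 0.718 per generation, hence T = 2π/ω ≈ 8.76 generations.

T ≈ 8.76 generations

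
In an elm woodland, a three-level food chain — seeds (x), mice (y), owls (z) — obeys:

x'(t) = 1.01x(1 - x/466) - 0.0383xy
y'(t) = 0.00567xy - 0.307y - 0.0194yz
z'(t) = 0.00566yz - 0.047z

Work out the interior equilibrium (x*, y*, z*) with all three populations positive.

x* ≈ 319, y* ≈ 8.3, z* ≈ 77.5

From dz/dt = 0: 0.00566y* = 0.047, so y* = 8.3.
From dx/dt = 0: 1.01(1 - x*/466) = 0.0383·8.3, giving x* = 466·(1 - 0.315) = 319.
From dy/dt = 0: 0.00567·319 - 0.307 = 0.0194z*, so z* = 1.5/0.0194 = 77.5.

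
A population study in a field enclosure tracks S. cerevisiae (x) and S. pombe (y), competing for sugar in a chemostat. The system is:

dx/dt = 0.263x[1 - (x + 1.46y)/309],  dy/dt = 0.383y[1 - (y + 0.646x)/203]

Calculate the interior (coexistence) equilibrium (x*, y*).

x* ≈ 222, y* ≈ 59.6

Setting both brackets to zero gives the nullclines x + 1.46y = 309 and 0.646x + y = 203.
Substituting y = 203 - 0.646x into the first: x(1 - 1.46·0.646) = 309 - 1.46·203.
So x* = 12.6/0.0568 = 222, and then y* = 203 - 0.646·222 = 59.6.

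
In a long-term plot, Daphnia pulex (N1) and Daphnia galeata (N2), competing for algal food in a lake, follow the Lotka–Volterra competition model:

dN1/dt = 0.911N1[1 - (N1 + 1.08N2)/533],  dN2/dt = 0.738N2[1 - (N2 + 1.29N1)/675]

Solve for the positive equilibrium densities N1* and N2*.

Setting both brackets to zero gives the nullclines N1 + 1.08N2 = 533 and 1.29N1 + N2 = 675.
Substituting N2 = 675 - 1.29N1 into the first: N1(1 - 1.08·1.29) = 533 - 1.08·675.
So N1* = -196/-0.393 = 498, and then N2* = 675 - 1.29·498 = 32.

N1* ≈ 498, N2* ≈ 32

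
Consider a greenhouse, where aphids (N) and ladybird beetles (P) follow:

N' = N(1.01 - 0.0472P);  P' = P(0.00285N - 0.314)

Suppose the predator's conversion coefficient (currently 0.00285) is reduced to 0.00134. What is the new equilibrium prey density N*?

At the interior fixed point, setting dP/dt = 0 with P > 0 fixes N* = (predator death rate)/(NP coefficient) — independent of the other coefficients.
With the change, N* = 0.314/0.00134 = 234; it rises from 110.

N* ≈ 234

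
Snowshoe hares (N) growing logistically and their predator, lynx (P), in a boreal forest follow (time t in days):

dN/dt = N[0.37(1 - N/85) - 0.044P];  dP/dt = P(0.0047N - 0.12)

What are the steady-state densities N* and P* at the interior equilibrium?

From dP/dt = 0 with P > 0: 0.0047N* = 0.12, so N* = 25.5.
Substitute into dN/dt = 0: 0.37(1 - 25.5/85) = 0.044P*.
The bracket is 0.7, giving P* = 0.259/0.044 = 5.88.

N* ≈ 25.5, P* ≈ 5.88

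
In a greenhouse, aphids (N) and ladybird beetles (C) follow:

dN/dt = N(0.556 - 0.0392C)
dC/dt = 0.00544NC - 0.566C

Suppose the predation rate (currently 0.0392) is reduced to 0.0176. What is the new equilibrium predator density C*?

C* ≈ 31.6

At the interior fixed point, setting dN/dt = 0 with N > 0 fixes C* = (prey growth rate)/(NC coefficient) — independent of the other coefficients.
With the change, C* = 0.556/0.0176 = 31.6; it rises from 14.2.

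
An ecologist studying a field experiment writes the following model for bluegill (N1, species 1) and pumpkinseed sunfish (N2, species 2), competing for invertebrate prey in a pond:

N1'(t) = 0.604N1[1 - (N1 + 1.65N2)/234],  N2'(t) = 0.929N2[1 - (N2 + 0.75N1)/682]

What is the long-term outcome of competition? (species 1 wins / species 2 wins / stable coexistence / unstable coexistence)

species 2 excludes species 1

Compare the nullcline intercepts: K1/α12 = 234/1.65 = 142 < K2 = 682; K2/α21 = 682/0.75 = 909 > K1 = 234.
Since the inequalities point opposite ways, species 2 can invade but species 1 cannot.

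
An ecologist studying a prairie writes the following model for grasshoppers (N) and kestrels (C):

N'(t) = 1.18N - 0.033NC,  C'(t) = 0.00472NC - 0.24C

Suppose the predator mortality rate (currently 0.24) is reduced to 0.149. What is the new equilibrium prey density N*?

At the interior fixed point, setting dC/dt = 0 with C > 0 fixes N* = (predator death rate)/(NC coefficient) — independent of the other coefficients.
With the change, N* = 0.149/0.00472 = 31.6; it falls from 50.8.

N* ≈ 31.6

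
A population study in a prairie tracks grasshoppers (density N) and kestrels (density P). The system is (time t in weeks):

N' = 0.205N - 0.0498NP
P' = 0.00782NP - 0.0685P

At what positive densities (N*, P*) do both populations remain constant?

Set dP/dt = 0 with P > 0: 0.00782N - 0.0685 = 0, so N* = 0.0685/0.00782 = 8.76.
Set dN/dt = 0 with N > 0: 0.205 - 0.0498P = 0, so P* = 0.205/0.0498 = 4.12.

N* ≈ 8.76, P* ≈ 4.12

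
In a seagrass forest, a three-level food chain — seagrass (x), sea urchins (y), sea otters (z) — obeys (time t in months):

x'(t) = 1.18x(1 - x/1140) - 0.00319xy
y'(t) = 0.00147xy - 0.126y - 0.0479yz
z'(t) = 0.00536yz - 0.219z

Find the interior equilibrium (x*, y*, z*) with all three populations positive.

From dz/dt = 0: 0.00536y* = 0.219, so y* = 40.9.
From dx/dt = 0: 1.18(1 - x*/1140) = 0.00319·40.9, giving x* = 1140·(1 - 0.11) = 1010.
From dy/dt = 0: 0.00147·1010 - 0.126 = 0.0479z*, so z* = 1.36/0.0479 = 28.5.

x* ≈ 1010, y* ≈ 40.9, z* ≈ 28.5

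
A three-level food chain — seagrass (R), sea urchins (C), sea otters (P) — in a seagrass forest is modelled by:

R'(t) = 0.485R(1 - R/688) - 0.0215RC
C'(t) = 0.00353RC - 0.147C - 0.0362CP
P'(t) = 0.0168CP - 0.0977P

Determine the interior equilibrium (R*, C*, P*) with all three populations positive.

From dP/dt = 0: 0.0168C* = 0.0977, so C* = 5.82.
From dR/dt = 0: 0.485(1 - R*/688) = 0.0215·5.82, giving R* = 688·(1 - 0.258) = 511.
From dC/dt = 0: 0.00353·511 - 0.147 = 0.0362P*, so P* = 1.66/0.0362 = 45.7.

R* ≈ 511, C* ≈ 5.82, P* ≈ 45.7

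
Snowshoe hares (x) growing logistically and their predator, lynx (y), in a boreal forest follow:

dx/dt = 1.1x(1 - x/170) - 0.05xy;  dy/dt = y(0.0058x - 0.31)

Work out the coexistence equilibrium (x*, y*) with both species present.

From dy/dt = 0 with y > 0: 0.0058x* = 0.31, so x* = 53.4.
Substitute into dx/dt = 0: 1.1(1 - 53.4/170) = 0.05y*.
The bracket is 0.686, giving y* = 0.754/0.05 = 15.1.

x* ≈ 53.4, y* ≈ 15.1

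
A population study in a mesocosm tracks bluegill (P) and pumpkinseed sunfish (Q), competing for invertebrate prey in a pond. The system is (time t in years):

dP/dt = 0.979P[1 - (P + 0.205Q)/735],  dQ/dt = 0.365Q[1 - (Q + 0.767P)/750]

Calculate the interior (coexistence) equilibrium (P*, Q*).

Setting both brackets to zero gives the nullclines P + 0.205Q = 735 and 0.767P + Q = 750.
Substituting Q = 750 - 0.767P into the first: P(1 - 0.205·0.767) = 735 - 0.205·750.
So P* = 581/0.843 = 690, and then Q* = 750 - 0.767·690 = 221.

P* ≈ 690, Q* ≈ 221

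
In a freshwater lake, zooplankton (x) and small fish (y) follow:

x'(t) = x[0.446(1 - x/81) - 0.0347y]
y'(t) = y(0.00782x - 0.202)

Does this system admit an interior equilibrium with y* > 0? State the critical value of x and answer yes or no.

The predator equation gives dy/dt > 0 only when x > 0.202/0.00782 = 25.8.
Without the predator, x → K = 81. Since 81 > 25.8, the predator can invade and persist.

Threshold x = 25.8; K > 25.8, so yes, the predator persists.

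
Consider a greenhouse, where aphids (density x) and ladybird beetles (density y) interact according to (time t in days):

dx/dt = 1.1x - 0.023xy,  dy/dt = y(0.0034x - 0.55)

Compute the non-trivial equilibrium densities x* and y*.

Set dy/dt = 0 with y > 0: 0.0034x - 0.55 = 0, so x* = 0.55/0.0034 = 162.
Set dx/dt = 0 with x > 0: 1.1 - 0.023y = 0, so y* = 1.1/0.023 = 47.8.

x* ≈ 162, y* ≈ 47.8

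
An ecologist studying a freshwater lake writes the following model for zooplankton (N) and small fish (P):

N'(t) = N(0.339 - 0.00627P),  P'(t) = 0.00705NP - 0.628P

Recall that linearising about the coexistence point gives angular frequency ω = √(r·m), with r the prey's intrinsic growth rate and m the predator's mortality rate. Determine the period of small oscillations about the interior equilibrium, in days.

T ≈ 13.6 days

Here r = 0.339 and m = 0.628, so r·m = 0.213.
ω = √0.213 = 0.461 per day, hence T = 2π/ω ≈ 13.6 days.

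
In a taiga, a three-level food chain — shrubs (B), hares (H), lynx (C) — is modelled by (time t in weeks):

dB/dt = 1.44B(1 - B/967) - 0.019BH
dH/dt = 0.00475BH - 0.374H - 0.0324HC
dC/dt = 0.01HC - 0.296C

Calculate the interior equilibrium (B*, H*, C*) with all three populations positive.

B* ≈ 589, H* ≈ 29.6, C* ≈ 74.9

From dC/dt = 0: 0.01H* = 0.296, so H* = 29.6.
From dB/dt = 0: 1.44(1 - B*/967) = 0.019·29.6, giving B* = 967·(1 - 0.391) = 589.
From dH/dt = 0: 0.00475·589 - 0.374 = 0.0324C*, so C* = 2.43/0.0324 = 74.9.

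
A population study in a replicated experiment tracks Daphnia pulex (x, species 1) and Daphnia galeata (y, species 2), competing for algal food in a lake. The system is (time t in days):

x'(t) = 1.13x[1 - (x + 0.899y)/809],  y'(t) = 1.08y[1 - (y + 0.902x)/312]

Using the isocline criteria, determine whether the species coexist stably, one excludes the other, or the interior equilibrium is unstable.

species 1 excludes species 2

Compare the nullcline intercepts: K1/α12 = 809/0.899 = 900 > K2 = 312; K2/α21 = 312/0.902 = 346 < K1 = 809.
Since the inequalities point opposite ways, species 1 can invade but species 2 cannot.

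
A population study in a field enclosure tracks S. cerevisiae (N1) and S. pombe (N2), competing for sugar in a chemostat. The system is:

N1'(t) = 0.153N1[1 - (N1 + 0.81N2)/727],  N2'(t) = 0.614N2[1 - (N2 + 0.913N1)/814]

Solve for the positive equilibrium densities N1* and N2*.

Setting both brackets to zero gives the nullclines N1 + 0.81N2 = 727 and 0.913N1 + N2 = 814.
Substituting N2 = 814 - 0.913N1 into the first: N1(1 - 0.81·0.913) = 727 - 0.81·814.
So N1* = 67.7/0.26 = 260, and then N2* = 814 - 0.913·260 = 577.

N1* ≈ 260, N2* ≈ 577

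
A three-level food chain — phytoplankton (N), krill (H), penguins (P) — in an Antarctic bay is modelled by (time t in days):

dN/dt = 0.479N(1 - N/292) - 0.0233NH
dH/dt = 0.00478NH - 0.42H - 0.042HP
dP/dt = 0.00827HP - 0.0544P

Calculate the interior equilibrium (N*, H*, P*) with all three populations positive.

N* ≈ 199, H* ≈ 6.58, P* ≈ 12.6

From dP/dt = 0: 0.00827H* = 0.0544, so H* = 6.58.
From dN/dt = 0: 0.479(1 - N*/292) = 0.0233·6.58, giving N* = 292·(1 - 0.32) = 199.
From dH/dt = 0: 0.00478·199 - 0.42 = 0.042P*, so P* = 0.529/0.042 = 12.6.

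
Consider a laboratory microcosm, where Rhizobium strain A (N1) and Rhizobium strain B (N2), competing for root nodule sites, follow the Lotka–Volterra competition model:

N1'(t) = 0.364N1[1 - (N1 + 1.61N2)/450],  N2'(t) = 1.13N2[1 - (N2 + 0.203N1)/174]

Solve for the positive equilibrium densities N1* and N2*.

N1* ≈ 252, N2* ≈ 123

Setting both brackets to zero gives the nullclines N1 + 1.61N2 = 450 and 0.203N1 + N2 = 174.
Substituting N2 = 174 - 0.203N1 into the first: N1(1 - 1.61·0.203) = 450 - 1.61·174.
So N1* = 170/0.673 = 252, and then N2* = 174 - 0.203·252 = 123.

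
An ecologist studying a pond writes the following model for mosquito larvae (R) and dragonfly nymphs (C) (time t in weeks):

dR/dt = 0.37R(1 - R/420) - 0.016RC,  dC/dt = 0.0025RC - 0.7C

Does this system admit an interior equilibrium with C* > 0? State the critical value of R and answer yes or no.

The predator equation gives dC/dt > 0 only when R > 0.7/0.0025 = 280.
Without the predator, R → K = 420. Since 420 > 280, the predator can invade and persist.

Threshold R = 280; K > 280, so yes, the predator persists.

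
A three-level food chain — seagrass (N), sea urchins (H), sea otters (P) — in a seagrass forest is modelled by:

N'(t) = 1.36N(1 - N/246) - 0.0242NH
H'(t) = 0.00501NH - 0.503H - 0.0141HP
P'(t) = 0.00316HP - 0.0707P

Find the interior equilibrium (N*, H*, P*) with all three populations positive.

From dP/dt = 0: 0.00316H* = 0.0707, so H* = 22.4.
From dN/dt = 0: 1.36(1 - N*/246) = 0.0242·22.4, giving N* = 246·(1 - 0.398) = 148.
From dH/dt = 0: 0.00501·148 - 0.503 = 0.0141P*, so P* = 0.239/0.0141 = 16.9.

N* ≈ 148, H* ≈ 22.4, P* ≈ 16.9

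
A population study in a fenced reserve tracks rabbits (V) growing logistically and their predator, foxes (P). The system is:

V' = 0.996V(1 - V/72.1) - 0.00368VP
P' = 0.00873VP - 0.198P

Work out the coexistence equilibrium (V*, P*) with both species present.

From dP/dt = 0 with P > 0: 0.00873V* = 0.198, so V* = 22.7.
Substitute into dV/dt = 0: 0.996(1 - 22.7/72.1) = 0.00368P*.
The bracket is 0.685, giving P* = 0.683/0.00368 = 186.

V* ≈ 22.7, P* ≈ 186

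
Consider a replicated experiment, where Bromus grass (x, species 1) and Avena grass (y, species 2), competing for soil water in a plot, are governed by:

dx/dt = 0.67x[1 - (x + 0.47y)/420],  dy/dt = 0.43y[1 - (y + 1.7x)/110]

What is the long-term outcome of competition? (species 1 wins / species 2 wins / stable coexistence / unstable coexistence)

species 1 excludes species 2

Compare the nullcline intercepts: K1/α12 = 420/0.47 = 894 > K2 = 110; K2/α21 = 110/1.7 = 64.7 < K1 = 420.
Since the inequalities point opposite ways, species 1 can invade but species 2 cannot.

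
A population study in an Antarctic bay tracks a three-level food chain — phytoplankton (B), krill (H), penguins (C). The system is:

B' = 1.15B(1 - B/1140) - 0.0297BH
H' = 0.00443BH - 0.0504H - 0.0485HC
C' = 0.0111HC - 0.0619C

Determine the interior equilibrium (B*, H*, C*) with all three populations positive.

From dC/dt = 0: 0.0111H* = 0.0619, so H* = 5.58.
From dB/dt = 0: 1.15(1 - B*/1140) = 0.0297·5.58, giving B* = 1140·(1 - 0.144) = 976.
From dH/dt = 0: 0.00443·976 - 0.0504 = 0.0485C*, so C* = 4.27/0.0485 = 88.1.

B* ≈ 976, H* ≈ 5.58, C* ≈ 88.1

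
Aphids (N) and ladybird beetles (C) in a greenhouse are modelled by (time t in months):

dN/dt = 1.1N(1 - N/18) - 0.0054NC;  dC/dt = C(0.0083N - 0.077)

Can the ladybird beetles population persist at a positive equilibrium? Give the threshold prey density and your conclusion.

The predator equation gives dC/dt > 0 only when N > 0.077/0.0083 = 9.28.
Without the predator, N → K = 18. Since 18 > 9.28, the predator can invade and persist.

Threshold N = 9.28; K > 9.28, so yes, the predator persists.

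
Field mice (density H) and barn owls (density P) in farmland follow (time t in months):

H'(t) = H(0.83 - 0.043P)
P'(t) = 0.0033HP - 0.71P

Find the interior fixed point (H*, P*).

Set dP/dt = 0 with P > 0: 0.0033H - 0.71 = 0, so H* = 0.71/0.0033 = 215.
Set dH/dt = 0 with H > 0: 0.83 - 0.043P = 0, so P* = 0.83/0.043 = 19.3.

H* ≈ 215, P* ≈ 19.3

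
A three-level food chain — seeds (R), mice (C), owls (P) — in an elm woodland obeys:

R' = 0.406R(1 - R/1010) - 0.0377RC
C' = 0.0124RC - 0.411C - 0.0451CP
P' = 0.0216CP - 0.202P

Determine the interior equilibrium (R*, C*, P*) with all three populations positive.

From dP/dt = 0: 0.0216C* = 0.202, so C* = 9.35.
From dR/dt = 0: 0.406(1 - R*/1010) = 0.0377·9.35, giving R* = 1010·(1 - 0.868) = 133.
From dC/dt = 0: 0.0124·133 - 0.411 = 0.0451P*, so P* = 1.24/0.0451 = 27.4.

R* ≈ 133, C* ≈ 9.35, P* ≈ 27.4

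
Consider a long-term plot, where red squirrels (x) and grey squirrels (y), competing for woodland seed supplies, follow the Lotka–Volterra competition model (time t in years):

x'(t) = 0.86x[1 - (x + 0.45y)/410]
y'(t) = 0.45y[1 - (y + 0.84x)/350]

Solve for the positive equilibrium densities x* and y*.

Setting both brackets to zero gives the nullclines x + 0.45y = 410 and 0.84x + y = 350.
Substituting y = 350 - 0.84x into the first: x(1 - 0.45·0.84) = 410 - 0.45·350.
So x* = 252/0.622 = 406, and then y* = 350 - 0.84·406 = 9.

x* ≈ 406, y* ≈ 9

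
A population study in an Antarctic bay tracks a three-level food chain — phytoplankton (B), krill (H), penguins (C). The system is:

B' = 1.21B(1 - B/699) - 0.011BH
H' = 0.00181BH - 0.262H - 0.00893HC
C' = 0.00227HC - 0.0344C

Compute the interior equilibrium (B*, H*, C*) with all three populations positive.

B* ≈ 603, H* ≈ 15.2, C* ≈ 92.8

From dC/dt = 0: 0.00227H* = 0.0344, so H* = 15.2.
From dB/dt = 0: 1.21(1 - B*/699) = 0.011·15.2, giving B* = 699·(1 - 0.138) = 603.
From dH/dt = 0: 0.00181·603 - 0.262 = 0.00893C*, so C* = 0.829/0.00893 = 92.8.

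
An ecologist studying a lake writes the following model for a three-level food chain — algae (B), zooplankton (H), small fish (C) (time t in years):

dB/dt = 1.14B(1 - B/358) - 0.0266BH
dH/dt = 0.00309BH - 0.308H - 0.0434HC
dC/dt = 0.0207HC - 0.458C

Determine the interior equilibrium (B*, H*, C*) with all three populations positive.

From dC/dt = 0: 0.0207H* = 0.458, so H* = 22.1.
From dB/dt = 0: 1.14(1 - B*/358) = 0.0266·22.1, giving B* = 358·(1 - 0.516) = 173.
From dH/dt = 0: 0.00309·173 - 0.308 = 0.0434C*, so C* = 0.227/0.0434 = 5.23.

B* ≈ 173, H* ≈ 22.1, C* ≈ 5.23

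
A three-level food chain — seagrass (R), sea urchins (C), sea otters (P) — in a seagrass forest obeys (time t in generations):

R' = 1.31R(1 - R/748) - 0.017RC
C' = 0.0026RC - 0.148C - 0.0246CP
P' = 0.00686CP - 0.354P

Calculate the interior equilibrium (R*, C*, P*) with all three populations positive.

From dP/dt = 0: 0.00686C* = 0.354, so C* = 51.6.
From dR/dt = 0: 1.31(1 - R*/748) = 0.017·51.6, giving R* = 748·(1 - 0.67) = 247.
From dC/dt = 0: 0.0026·247 - 0.148 = 0.0246P*, so P* = 0.494/0.0246 = 20.1.

R* ≈ 247, C* ≈ 51.6, P* ≈ 20.1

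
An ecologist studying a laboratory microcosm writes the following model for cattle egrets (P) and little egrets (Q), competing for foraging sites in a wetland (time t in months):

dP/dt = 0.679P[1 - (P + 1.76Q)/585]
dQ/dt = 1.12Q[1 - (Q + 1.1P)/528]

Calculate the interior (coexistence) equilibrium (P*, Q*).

Setting both brackets to zero gives the nullclines P + 1.76Q = 585 and 1.1P + Q = 528.
Substituting Q = 528 - 1.1P into the first: P(1 - 1.76·1.1) = 585 - 1.76·528.
So P* = -344/-0.936 = 368, and then Q* = 528 - 1.1·368 = 123.

P* ≈ 368, Q* ≈ 123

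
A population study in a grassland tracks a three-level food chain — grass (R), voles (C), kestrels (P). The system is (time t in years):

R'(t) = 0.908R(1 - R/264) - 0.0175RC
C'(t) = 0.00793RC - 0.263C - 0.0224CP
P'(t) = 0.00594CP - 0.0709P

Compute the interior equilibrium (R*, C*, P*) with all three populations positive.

From dP/dt = 0: 0.00594C* = 0.0709, so C* = 11.9.
From dR/dt = 0: 0.908(1 - R*/264) = 0.0175·11.9, giving R* = 264·(1 - 0.23) = 203.
From dC/dt = 0: 0.00793·203 - 0.263 = 0.0224P*, so P* = 1.35/0.0224 = 60.2.

R* ≈ 203, C* ≈ 11.9, P* ≈ 60.2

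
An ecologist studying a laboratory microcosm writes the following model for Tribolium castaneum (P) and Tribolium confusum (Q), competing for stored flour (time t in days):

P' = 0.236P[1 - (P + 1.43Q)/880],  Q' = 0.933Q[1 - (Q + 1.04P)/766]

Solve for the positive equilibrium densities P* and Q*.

Setting both brackets to zero gives the nullclines P + 1.43Q = 880 and 1.04P + Q = 766.
Substituting Q = 766 - 1.04P into the first: P(1 - 1.43·1.04) = 880 - 1.43·766.
So P* = -215/-0.487 = 442, and then Q* = 766 - 1.04·442 = 306.

P* ≈ 442, Q* ≈ 306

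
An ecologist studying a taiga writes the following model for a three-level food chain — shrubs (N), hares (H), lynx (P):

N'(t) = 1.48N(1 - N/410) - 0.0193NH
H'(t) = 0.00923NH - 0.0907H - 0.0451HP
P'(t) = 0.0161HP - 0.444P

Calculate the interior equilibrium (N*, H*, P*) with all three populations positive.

N* ≈ 263, H* ≈ 27.6, P* ≈ 51.7

From dP/dt = 0: 0.0161H* = 0.444, so H* = 27.6.
From dN/dt = 0: 1.48(1 - N*/410) = 0.0193·27.6, giving N* = 410·(1 - 0.36) = 263.
From dH/dt = 0: 0.00923·263 - 0.0907 = 0.0451P*, so P* = 2.33/0.0451 = 51.7.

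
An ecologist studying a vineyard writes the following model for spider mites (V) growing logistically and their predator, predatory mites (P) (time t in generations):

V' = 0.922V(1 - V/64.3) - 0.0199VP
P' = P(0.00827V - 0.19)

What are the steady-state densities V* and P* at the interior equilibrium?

From dP/dt = 0 with P > 0: 0.00827V* = 0.19, so V* = 23.
Substitute into dV/dt = 0: 0.922(1 - 23/64.3) = 0.0199P*.
The bracket is 0.643, giving P* = 0.593/0.0199 = 29.8.

V* ≈ 23, P* ≈ 29.8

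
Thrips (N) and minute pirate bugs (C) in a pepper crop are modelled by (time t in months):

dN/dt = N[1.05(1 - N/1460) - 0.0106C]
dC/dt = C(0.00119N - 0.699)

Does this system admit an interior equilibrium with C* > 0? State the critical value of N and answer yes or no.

Threshold N = 587; K > 587, so yes, the predator persists.

The predator equation gives dC/dt > 0 only when N > 0.699/0.00119 = 587.
Without the predator, N → K = 1460. Since 1460 > 587, the predator can invade and persist.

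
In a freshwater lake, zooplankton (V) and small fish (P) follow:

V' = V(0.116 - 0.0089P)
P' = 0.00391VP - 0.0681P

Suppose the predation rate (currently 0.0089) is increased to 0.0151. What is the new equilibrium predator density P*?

P* ≈ 7.68

At the interior fixed point, setting dV/dt = 0 with V > 0 fixes P* = (prey growth rate)/(VP coefficient) — independent of the other coefficients.
With the change, P* = 0.116/0.0151 = 7.68; it falls from 13.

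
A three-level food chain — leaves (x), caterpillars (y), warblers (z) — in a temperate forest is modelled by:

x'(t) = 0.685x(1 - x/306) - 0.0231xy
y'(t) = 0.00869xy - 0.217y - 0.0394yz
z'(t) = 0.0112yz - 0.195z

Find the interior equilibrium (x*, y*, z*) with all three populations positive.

x* ≈ 126, y* ≈ 17.4, z* ≈ 22.4

From dz/dt = 0: 0.0112y* = 0.195, so y* = 17.4.
From dx/dt = 0: 0.685(1 - x*/306) = 0.0231·17.4, giving x* = 306·(1 - 0.587) = 126.
From dy/dt = 0: 0.00869·126 - 0.217 = 0.0394z*, so z* = 0.881/0.0394 = 22.4.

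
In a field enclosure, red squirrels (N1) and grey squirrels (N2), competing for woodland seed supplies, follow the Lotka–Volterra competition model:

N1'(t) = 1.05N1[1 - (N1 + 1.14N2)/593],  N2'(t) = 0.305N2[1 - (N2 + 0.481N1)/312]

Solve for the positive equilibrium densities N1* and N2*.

Setting both brackets to zero gives the nullclines N1 + 1.14N2 = 593 and 0.481N1 + N2 = 312.
Substituting N2 = 312 - 0.481N1 into the first: N1(1 - 1.14·0.481) = 593 - 1.14·312.
So N1* = 237/0.452 = 525, and then N2* = 312 - 0.481·525 = 59.3.

N1* ≈ 525, N2* ≈ 59.3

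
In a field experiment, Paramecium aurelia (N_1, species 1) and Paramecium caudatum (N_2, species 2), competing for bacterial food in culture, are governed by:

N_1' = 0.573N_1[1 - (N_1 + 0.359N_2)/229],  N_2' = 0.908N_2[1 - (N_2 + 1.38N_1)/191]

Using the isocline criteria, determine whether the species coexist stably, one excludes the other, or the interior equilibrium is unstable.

Compare the nullcline intercepts: K1/α12 = 229/0.359 = 638 > K2 = 191; K2/α21 = 191/1.38 = 138 < K1 = 229.
Since the inequalities point opposite ways, species 1 can invade but species 2 cannot.

species 1 excludes species 2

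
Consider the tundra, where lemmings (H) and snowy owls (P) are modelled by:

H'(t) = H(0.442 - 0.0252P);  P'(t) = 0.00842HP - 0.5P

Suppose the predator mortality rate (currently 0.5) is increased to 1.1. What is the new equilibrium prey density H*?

H* ≈ 131

At the interior fixed point, setting dP/dt = 0 with P > 0 fixes H* = (predator death rate)/(HP coefficient) — independent of the other coefficients.
With the change, H* = 1.1/0.00842 = 131; it rises from 59.4.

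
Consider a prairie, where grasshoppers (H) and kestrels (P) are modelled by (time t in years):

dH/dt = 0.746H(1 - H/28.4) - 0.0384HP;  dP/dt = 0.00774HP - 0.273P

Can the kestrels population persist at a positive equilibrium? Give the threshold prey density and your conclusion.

Threshold H = 35.3; K < 35.3, so no, the predator goes extinct.

The predator equation gives dP/dt > 0 only when H > 0.273/0.00774 = 35.3.
Without the predator, H → K = 28.4. Since 28.4 < 35.3, the predator cannot invade.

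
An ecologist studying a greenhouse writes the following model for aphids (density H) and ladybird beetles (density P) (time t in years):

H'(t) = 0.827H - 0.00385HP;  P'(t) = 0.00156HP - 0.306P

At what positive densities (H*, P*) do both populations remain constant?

Set dP/dt = 0 with P > 0: 0.00156H - 0.306 = 0, so H* = 0.306/0.00156 = 196.
Set dH/dt = 0 with H > 0: 0.827 - 0.00385P = 0, so P* = 0.827/0.00385 = 215.

H* ≈ 196, P* ≈ 215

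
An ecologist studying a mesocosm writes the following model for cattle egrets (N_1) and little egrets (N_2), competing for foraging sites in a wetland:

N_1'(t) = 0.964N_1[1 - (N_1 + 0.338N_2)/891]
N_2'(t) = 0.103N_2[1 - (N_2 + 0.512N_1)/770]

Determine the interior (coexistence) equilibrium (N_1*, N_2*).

N_1* ≈ 763, N_2* ≈ 379

Setting both brackets to zero gives the nullclines N_1 + 0.338N_2 = 891 and 0.512N_1 + N_2 = 770.
Substituting N_2 = 770 - 0.512N_1 into the first: N_1(1 - 0.338·0.512) = 891 - 0.338·770.
So N_1* = 631/0.827 = 763, and then N_2* = 770 - 0.512·763 = 379.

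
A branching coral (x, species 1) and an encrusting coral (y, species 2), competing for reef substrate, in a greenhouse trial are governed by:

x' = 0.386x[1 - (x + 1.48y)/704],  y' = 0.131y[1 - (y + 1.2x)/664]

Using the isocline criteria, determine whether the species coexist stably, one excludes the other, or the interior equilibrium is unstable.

unstable coexistence (outcome depends on initial conditions)

Compare the nullcline intercepts: K1/α12 = 704/1.48 = 476 < K2 = 664; K2/α21 = 664/1.2 = 553 < K1 = 704.
Since both are reversed, neither can invade when rare; the interior point is a saddle.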